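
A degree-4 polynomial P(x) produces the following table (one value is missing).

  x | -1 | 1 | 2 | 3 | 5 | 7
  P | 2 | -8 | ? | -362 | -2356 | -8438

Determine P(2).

-88

The 5 known values determine P uniquely (degree ≤ 4).
Evaluate each Lagrange basis at x = 2:
L_0(2) = (1)·(-1)·(-3)·(-5)/[(-2)·(-4)·(-6)·(-8)] = -5/128
L_1(2) = (3)·(-1)·(-3)·(-5)/[(2)·(-2)·(-4)·(-6)] = 15/32
L_2(2) = (3)·(1)·(-3)·(-5)/[(4)·(2)·(-2)·(-4)] = 45/64
L_3(2) = (3)·(1)·(-1)·(-5)/[(6)·(4)·(2)·(-2)] = -5/32
L_4(2) = (3)·(1)·(-1)·(-3)/[(8)·(6)·(4)·(2)] = 3/128
Sum: 2·(-5/128) + (-8)·(15/32) + (-362)·(45/64) + (-2356)·(-5/32) + (-8438)·(3/128) = -88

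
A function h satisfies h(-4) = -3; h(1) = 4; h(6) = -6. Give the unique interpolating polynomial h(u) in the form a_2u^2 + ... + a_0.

h(u) = -(17/50)u^2 + (19/50)u + 99/25

L_0(u) = (u - 1)(u - 6) / [50] = (1/50)u^2 - (7/50)u + 3/25
L_1(u) = (u + 4)(u - 6) / [-25] = -(1/25)u^2 + (2/25)u + 24/25
L_2(u) = (u + 4)(u - 1) / [50] = (1/50)u^2 + (3/50)u - 2/25
h(u) = (-3)·L_0 + 4·L_1 + (-6)·L_2
  (-3)·L_0(u) = -(3/50)u^2 + (21/50)u - 9/25
  4·L_1(u) = -(4/25)u^2 + (8/25)u + 96/25
  (-6)·L_2(u) = -(3/25)u^2 - (9/25)u + 12/25
Adding term by term: -(17/50)u^2 + (19/50)u + 99/25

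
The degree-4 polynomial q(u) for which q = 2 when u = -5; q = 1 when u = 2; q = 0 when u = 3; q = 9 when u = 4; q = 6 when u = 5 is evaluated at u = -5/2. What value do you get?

Using Newton's divided-difference form:
q[-5,2] = (1 - 2) / (2 - (-5)) = -1/7
q[2,3] = (0 - 1) / (3 - 2) = -1
q[3,4] = (9 - 0) / (4 - 3) = 9
q[4,5] = (6 - 9) / (5 - 4) = -3
q[-5,2,3] = (-1 - (-1/7)) / (3 - (-5)) = -3/28
q[2,3,4] = (9 - (-1)) / (4 - 2) = 5
q[3,4,5] = (-3 - 9) / (5 - 3) = -6
q[-5,2,3,4] = (5 - (-3/28)) / (4 - (-5)) = 143/252
q[2,3,4,5] = (-6 - 5) / (5 - 2) = -11/3
q[-5,2,3,4,5] = (-11/3 - 143/252) / (5 - (-5)) = -1067/2520
q(-5/2) = 2 + (-1/7)·(5/2) + (-3/28)·(5/2)·(-9/2) + (143/252)·(5/2)·(-9/2)·(-11/2) + (-1067/2520)·(5/2)·(-9/2)·(-11/2)·(-13/2) = 186593/896

186593/896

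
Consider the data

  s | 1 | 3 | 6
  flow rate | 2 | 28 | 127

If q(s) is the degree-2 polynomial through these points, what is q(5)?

Evaluate each Lagrange basis at s = 5:
L_0(5) = (2)·(-1)/[(-2)·(-5)] = -1/5
L_1(5) = (4)·(-1)/[(2)·(-3)] = 2/3
L_2(5) = (4)·(2)/[(5)·(3)] = 8/15
Sum: 2·(-1/5) + 28·(2/3) + 127·(8/15) = 86

86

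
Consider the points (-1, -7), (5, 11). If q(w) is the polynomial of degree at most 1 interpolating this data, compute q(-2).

Evaluate each Lagrange basis at w = -2:
L_0(-2) = (-7)/[(-6)] = 7/6
L_1(-2) = (-1)/[(6)] = -1/6
Sum: (-7)·(7/6) + 11·(-1/6) = -10

-10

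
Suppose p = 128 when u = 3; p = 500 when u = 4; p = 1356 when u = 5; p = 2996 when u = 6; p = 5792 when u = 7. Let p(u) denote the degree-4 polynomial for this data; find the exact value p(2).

12

Evaluate each Lagrange basis at u = 2:
L_0(2) = (-2)·(-3)·(-4)·(-5)/[(-1)·(-2)·(-3)·(-4)] = 5
L_1(2) = (-1)·(-3)·(-4)·(-5)/[(1)·(-1)·(-2)·(-3)] = -10
L_2(2) = (-1)·(-2)·(-4)·(-5)/[(2)·(1)·(-1)·(-2)] = 10
L_3(2) = (-1)·(-2)·(-3)·(-5)/[(3)·(2)·(1)·(-1)] = -5
L_4(2) = (-1)·(-2)·(-3)·(-4)/[(4)·(3)·(2)·(1)] = 1
Sum: 128·(5) + 500·(-10) + 1356·(10) + 2996·(-5) + 5792·(1) = 12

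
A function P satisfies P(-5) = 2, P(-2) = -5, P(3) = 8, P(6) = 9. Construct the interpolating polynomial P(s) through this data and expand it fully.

Newton's divided differences:
P[-5,-2] = (-5 - 2) / (-2 - (-5)) = -7/3
P[-2,3] = (8 - (-5)) / (3 - (-2)) = 13/5
P[3,6] = (9 - 8) / (6 - 3) = 1/3
P[-5,-2,3] = (13/5 - (-7/3)) / (3 - (-5)) = 37/60
P[-2,3,6] = (1/3 - 13/5) / (6 - (-2)) = -17/60
P[-5,-2,3,6] = (-17/60 - 37/60) / (6 - (-5)) = -9/110
P(s) = 2 + (-7/3)·(s + 5) + (37/60)·(s + 5)(s + 2) + (-9/110)·(s + 5)(s + 2)(s - 3)
Expanding: P(s) = -(9/110)s^3 + (191/660)s^2 + (173/60)s - 23/22

P(s) = -(9/110)s^3 + (191/660)s^2 + (173/60)s - 23/22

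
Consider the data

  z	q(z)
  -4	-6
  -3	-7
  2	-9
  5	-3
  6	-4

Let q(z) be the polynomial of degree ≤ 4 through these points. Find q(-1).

Using Newton's divided-difference form:
q[-4,-3] = (-7 - (-6)) / (-3 - (-4)) = -1
q[-3,2] = (-9 - (-7)) / (2 - (-3)) = -2/5
q[2,5] = (-3 - (-9)) / (5 - 2) = 2
q[5,6] = (-4 - (-3)) / (6 - 5) = -1
q[-4,-3,2] = (-2/5 - (-1)) / (2 - (-4)) = 1/10
q[-3,2,5] = (2 - (-2/5)) / (5 - (-3)) = 3/10
q[2,5,6] = (-1 - 2) / (6 - 2) = -3/4
q[-4,-3,2,5] = (3/10 - 1/10) / (5 - (-4)) = 1/45
q[-3,2,5,6] = (-3/4 - 3/10) / (6 - (-3)) = -7/60
q[-4,-3,2,5,6] = (-7/60 - 1/45) / (6 - (-4)) = -1/72
q(-1) = -6 + (-1)·(3) + (1/10)·(3)·(2) + (1/45)·(3)·(2)·(-3) + (-1/72)·(3)·(2)·(-3)·(-6) = -103/10

-103/10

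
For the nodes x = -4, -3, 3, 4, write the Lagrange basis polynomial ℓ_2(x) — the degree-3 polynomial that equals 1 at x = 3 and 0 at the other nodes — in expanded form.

ℓ_2(x) = -(1/42)x^3 - (1/14)x^2 + (8/21)x + 8/7

ℓ_2(x) = (x + 4)(x + 3)(x - 4) / [(7)·(6)·(-1)]
       = (x^3 + 3x^2 - 16x - 48) / (-42)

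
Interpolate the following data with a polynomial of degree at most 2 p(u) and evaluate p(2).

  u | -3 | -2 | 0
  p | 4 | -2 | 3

Using Newton's divided-difference form:
p[-3,-2] = (-2 - 4) / (-2 - (-3)) = -6
p[-2,0] = (3 - (-2)) / (0 - (-2)) = 5/2
p[-3,-2,0] = (5/2 - (-6)) / (0 - (-3)) = 17/6
p(2) = 4 + (-6)·(5) + (17/6)·(5)·(4) = 92/3

92/3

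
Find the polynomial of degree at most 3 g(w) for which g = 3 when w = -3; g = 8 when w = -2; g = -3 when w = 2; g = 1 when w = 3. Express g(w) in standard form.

g(w) = (29/60)w^3 - (1/10)w^2 - (281/60)w + 29/10

Build the Lagrange basis polynomials:
L_0(w) = (w + 2)(w - 2)(w - 3) / [-30] = -(1/30)w^3 + (1/10)w^2 + (2/15)w - 2/5
L_1(w) = (w + 3)(w - 2)(w - 3) / [20] = (1/20)w^3 - (1/10)w^2 - (9/20)w + 9/10
L_2(w) = (w + 3)(w + 2)(w - 3) / [-20] = -(1/20)w^3 - (1/10)w^2 + (9/20)w + 9/10
L_3(w) = (w + 3)(w + 2)(w - 2) / [30] = (1/30)w^3 + (1/10)w^2 - (2/15)w - 2/5
g(w) = 3·L_0 + 8·L_1 + (-3)·L_2 + 1·L_3
  3·L_0(w) = -(1/10)w^3 + (3/10)w^2 + (2/5)w - 6/5
  8·L_1(w) = (2/5)w^3 - (4/5)w^2 - (18/5)w + 36/5
  (-3)·L_2(w) = (3/20)w^3 + (3/10)w^2 - (27/20)w - 27/10
  1·L_3(w) = (1/30)w^3 + (1/10)w^2 - (2/15)w - 2/5
Adding term by term: (29/60)w^3 - (1/10)w^2 - (281/60)w + 29/10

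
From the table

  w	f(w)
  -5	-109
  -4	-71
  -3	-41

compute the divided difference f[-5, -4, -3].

-4

f[-5,-4] = (-71 - (-109)) / (-4 - (-5)) = 38
f[-4,-3] = (-41 - (-71)) / (-3 - (-4)) = 30
f[-5,-4,-3] = (30 - 38) / (-3 - (-5)) = -4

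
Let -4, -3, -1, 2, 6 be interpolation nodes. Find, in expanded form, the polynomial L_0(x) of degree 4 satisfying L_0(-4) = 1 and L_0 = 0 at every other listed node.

L_0(x) = (x + 3)(x + 1)(x - 2)(x - 6) / [(-1)·(-3)·(-6)·(-10)]
       = (x^4 - 4x^3 - 17x^2 + 24x + 36) / (180)

L_0(x) = (1/180)x^4 - (1/45)x^3 - (17/180)x^2 + (2/15)x + 1/5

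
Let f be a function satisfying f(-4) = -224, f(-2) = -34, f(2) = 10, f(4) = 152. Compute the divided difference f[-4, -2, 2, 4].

3

f[-4,-2] = (-34 - (-224)) / (-2 - (-4)) = 95
f[-2,2] = (10 - (-34)) / (2 - (-2)) = 11
f[2,4] = (152 - 10) / (4 - 2) = 71
f[-4,-2,2] = (11 - 95) / (2 - (-4)) = -14
f[-2,2,4] = (71 - 11) / (4 - (-2)) = 10
f[-4,-2,2,4] = (10 - (-14)) / (4 - (-4)) = 3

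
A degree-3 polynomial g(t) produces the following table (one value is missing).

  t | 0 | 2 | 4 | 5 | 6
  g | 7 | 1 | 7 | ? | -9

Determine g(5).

The 4 known values determine g uniquely (degree ≤ 3).
L_0(5) = (3)·(1)·(-1)/[(-2)·(-4)·(-6)] = 1/16
L_1(5) = (5)·(1)·(-1)/[(2)·(-2)·(-4)] = -5/16
L_2(5) = (5)·(3)·(-1)/[(4)·(2)·(-2)] = 15/16
L_3(5) = (5)·(3)·(1)/[(6)·(4)·(2)] = 5/16
Sum: 7·(1/16) + 1·(-5/16) + 7·(15/16) + (-9)·(5/16) = 31/8

31/8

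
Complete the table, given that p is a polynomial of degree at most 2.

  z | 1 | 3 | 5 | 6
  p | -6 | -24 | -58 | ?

-81

The 3 known values determine p uniquely (degree ≤ 2).
Evaluate each Lagrange basis at z = 6:
L_0(6) = (3)·(1)/[(-2)·(-4)] = 3/8
L_1(6) = (5)·(1)/[(2)·(-2)] = -5/4
L_2(6) = (5)·(3)/[(4)·(2)] = 15/8
Sum: (-6)·(3/8) + (-24)·(-5/4) + (-58)·(15/8) = -81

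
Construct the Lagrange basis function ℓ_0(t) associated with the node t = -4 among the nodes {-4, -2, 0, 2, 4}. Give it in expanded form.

ℓ_0(t) = (t + 2)t(t - 2)(t - 4) / [(-2)·(-4)·(-6)·(-8)]
       = (t^4 - 4t^3 - 4t^2 + 16t) / (384)

ℓ_0(t) = (1/384)t^4 - (1/96)t^3 - (1/96)t^2 + (1/24)t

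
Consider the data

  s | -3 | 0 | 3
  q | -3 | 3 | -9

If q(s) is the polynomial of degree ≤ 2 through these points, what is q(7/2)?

Evaluate each Lagrange basis at s = 7/2:
L_0(7/2) = (7/2)·(1/2)/[(-3)·(-6)] = 7/72
L_1(7/2) = (13/2)·(1/2)/[(3)·(-3)] = -13/36
L_2(7/2) = (13/2)·(7/2)/[(6)·(3)] = 91/72
Sum: (-3)·(7/72) + 3·(-13/36) + (-9)·(91/72) = -51/4

-51/4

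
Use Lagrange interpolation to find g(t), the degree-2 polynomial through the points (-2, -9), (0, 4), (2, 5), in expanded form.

g(t) = -(3/2)t^2 + (7/2)t + 4

L_0(t) = t(t - 2) / [8] = (1/8)t^2 - (1/4)t
L_1(t) = (t + 2)(t - 2) / [-4] = -(1/4)t^2 + 1
L_2(t) = (t + 2)t / [8] = (1/8)t^2 + (1/4)t
g(t) = (-9)·L_0 + 4·L_1 + 5·L_2
  (-9)·L_0(t) = -(9/8)t^2 + (9/4)t
  4·L_1(t) = -t^2 + 4
  5·L_2(t) = (5/8)t^2 + (5/4)t
Adding term by term: -(3/2)t^2 + (7/2)t + 4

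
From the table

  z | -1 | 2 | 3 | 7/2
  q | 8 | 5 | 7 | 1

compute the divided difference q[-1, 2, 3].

3/4

q[-1,2] = (5 - 8) / (2 - (-1)) = -1
q[2,3] = (7 - 5) / (3 - 2) = 2
q[-1,2,3] = (2 - (-1)) / (3 - (-1)) = 3/4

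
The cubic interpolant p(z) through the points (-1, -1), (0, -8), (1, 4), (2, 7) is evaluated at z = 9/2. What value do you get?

Evaluate each Lagrange basis at z = 9/2:
L_0(9/2) = (9/2)·(7/2)·(5/2)/[(-1)·(-2)·(-3)] = -105/16
L_1(9/2) = (11/2)·(7/2)·(5/2)/[(1)·(-1)·(-2)] = 385/16
L_2(9/2) = (11/2)·(9/2)·(5/2)/[(2)·(1)·(-1)] = -495/16
L_3(9/2) = (11/2)·(9/2)·(7/2)/[(3)·(2)·(1)] = 231/16
Sum: (-1)·(-105/16) + (-8)·(385/16) + 4·(-495/16) + 7·(231/16) = -1669/8

-1669/8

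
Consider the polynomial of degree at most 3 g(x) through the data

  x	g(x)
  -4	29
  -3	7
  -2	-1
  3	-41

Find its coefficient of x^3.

The leading coefficient equals the top divided difference g[-4,-3,-2,3].
g[-4,-3] = (7 - 29) / (-3 - (-4)) = -22
g[-3,-2] = (-1 - 7) / (-2 - (-3)) = -8
g[-2,3] = (-41 - (-1)) / (3 - (-2)) = -8
g[-4,-3,-2] = (-8 - (-22)) / (-2 - (-4)) = 7
g[-3,-2,3] = (-8 - (-8)) / (3 - (-3)) = 0
g[-4,-3,-2,3] = (0 - 7) / (3 - (-4)) = -1

-1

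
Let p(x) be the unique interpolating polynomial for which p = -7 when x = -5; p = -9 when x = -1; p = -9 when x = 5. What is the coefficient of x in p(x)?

Build the Lagrange basis polynomials:
L_0(x) = (x + 1)(x - 5) / [40] = (1/40)x^2 - (1/10)x - 1/8
L_1(x) = (x + 5)(x - 5) / [-24] = -(1/24)x^2 + 25/24
L_2(x) = (x + 5)(x + 1) / [60] = (1/60)x^2 + (1/10)x + 1/12
p(x) = (-7)·L_0 + (-9)·L_1 + (-9)·L_2
Only the coefficient of x is needed; take it from each L_i and combine:
(-7)·(-1/10) + (-9)·(0) + (-9)·(1/10) = -1/5

-1/5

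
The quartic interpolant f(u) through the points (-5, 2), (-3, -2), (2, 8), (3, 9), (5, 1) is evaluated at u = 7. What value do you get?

-443/14

L_0(7) = (10)·(5)·(4)·(2)/[(-2)·(-7)·(-8)·(-10)] = 5/14
L_1(7) = (12)·(5)·(4)·(2)/[(2)·(-5)·(-6)·(-8)] = -1
L_2(7) = (12)·(10)·(4)·(2)/[(7)·(5)·(-1)·(-3)] = 64/7
L_3(7) = (12)·(10)·(5)·(2)/[(8)·(6)·(1)·(-2)] = -25/2
L_4(7) = (12)·(10)·(5)·(4)/[(10)·(8)·(3)·(2)] = 5
Sum: 2·(5/14) + (-2)·(-1) + 8·(64/7) + 9·(-25/2) + 1·(5) = -443/14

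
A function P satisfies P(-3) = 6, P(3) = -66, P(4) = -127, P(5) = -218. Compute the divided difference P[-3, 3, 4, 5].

P[-3,3] = (-66 - 6) / (3 - (-3)) = -12
P[3,4] = (-127 - (-66)) / (4 - 3) = -61
P[4,5] = (-218 - (-127)) / (5 - 4) = -91
P[-3,3,4] = (-61 - (-12)) / (4 - (-3)) = -7
P[3,4,5] = (-91 - (-61)) / (5 - 3) = -15
P[-3,3,4,5] = (-15 - (-7)) / (5 - (-3)) = -1

-1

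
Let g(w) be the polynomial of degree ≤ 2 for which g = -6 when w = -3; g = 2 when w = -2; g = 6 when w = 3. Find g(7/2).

31/10

Using Newton's divided-difference form:
g[-3,-2] = (2 - (-6)) / (-2 - (-3)) = 8
g[-2,3] = (6 - 2) / (3 - (-2)) = 4/5
g[-3,-2,3] = (4/5 - 8) / (3 - (-3)) = -6/5
g(7/2) = -6 + 8·(13/2) + (-6/5)·(13/2)·(11/2) = 31/10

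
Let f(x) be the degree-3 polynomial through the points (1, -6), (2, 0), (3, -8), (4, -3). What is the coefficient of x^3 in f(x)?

9/2

The leading coefficient equals the top divided difference f[1,2,3,4].
f[1,2] = (0 - (-6)) / (2 - 1) = 6
f[2,3] = (-8 - 0) / (3 - 2) = -8
f[3,4] = (-3 - (-8)) / (4 - 3) = 5
f[1,2,3] = (-8 - 6) / (3 - 1) = -7
f[2,3,4] = (5 - (-8)) / (4 - 2) = 13/2
f[1,2,3,4] = (13/2 - (-7)) / (4 - 1) = 9/2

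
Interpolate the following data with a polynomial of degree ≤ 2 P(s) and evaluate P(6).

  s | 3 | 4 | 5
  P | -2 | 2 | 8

L_0(6) = (2)·(1)/[(-1)·(-2)] = 1
L_1(6) = (3)·(1)/[(1)·(-1)] = -3
L_2(6) = (3)·(2)/[(2)·(1)] = 3
Sum: (-2)·(1) + 2·(-3) + 8·(3) = 16

16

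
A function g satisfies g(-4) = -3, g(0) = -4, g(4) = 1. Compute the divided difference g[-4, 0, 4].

g[-4,0] = (-4 - (-3)) / (0 - (-4)) = -1/4
g[0,4] = (1 - (-4)) / (4 - 0) = 5/4
g[-4,0,4] = (5/4 - (-1/4)) / (4 - (-4)) = 3/16

3/16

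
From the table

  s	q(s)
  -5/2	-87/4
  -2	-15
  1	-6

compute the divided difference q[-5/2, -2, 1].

-3

q[-5/2,-2] = (-15 - (-87/4)) / (-2 - (-5/2)) = 27/2
q[-2,1] = (-6 - (-15)) / (1 - (-2)) = 3
q[-5/2,-2,1] = (3 - 27/2) / (1 - (-5/2)) = -3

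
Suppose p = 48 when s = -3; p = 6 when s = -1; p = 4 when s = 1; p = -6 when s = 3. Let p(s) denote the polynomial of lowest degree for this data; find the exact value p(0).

Evaluate each Lagrange basis at s = 0:
L_0(0) = (1)·(-1)·(-3)/[(-2)·(-4)·(-6)] = -1/16
L_1(0) = (3)·(-1)·(-3)/[(2)·(-2)·(-4)] = 9/16
L_2(0) = (3)·(1)·(-3)/[(4)·(2)·(-2)] = 9/16
L_3(0) = (3)·(1)·(-1)/[(6)·(4)·(2)] = -1/16
Sum: 48·(-1/16) + 6·(9/16) + 4·(9/16) + (-6)·(-1/16) = 3

3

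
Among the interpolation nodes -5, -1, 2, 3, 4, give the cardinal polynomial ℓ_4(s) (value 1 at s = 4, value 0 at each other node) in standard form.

ℓ_4(s) = (1/90)s^4 + (1/90)s^3 - (19/90)s^2 + (11/90)s + 1/3

ℓ_4(s) = (s + 5)(s + 1)(s - 2)(s - 3) / [(9)·(5)·(2)·(1)]
       = (s^4 + s^3 - 19s^2 + 11s + 30) / (90)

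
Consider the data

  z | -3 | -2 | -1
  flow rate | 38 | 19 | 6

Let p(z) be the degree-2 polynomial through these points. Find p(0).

Using Newton's divided-difference form:
p[-3,-2] = (19 - 38) / (-2 - (-3)) = -19
p[-2,-1] = (6 - 19) / (-1 - (-2)) = -13
p[-3,-2,-1] = (-13 - (-19)) / (-1 - (-3)) = 3
p(0) = 38 + (-19)·(3) + 3·(3)·(2) = -1

-1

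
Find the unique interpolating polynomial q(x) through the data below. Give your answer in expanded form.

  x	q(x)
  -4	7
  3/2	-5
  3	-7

q(x) = (4/33)x^2 - (62/33)x - 27/11

Build the Lagrange basis polynomials:
L_0(x) = (x - 3/2)(x - 3) / [77/2] = (2/77)x^2 - (9/77)x + 9/77
L_1(x) = (x + 4)(x - 3) / [-33/4] = -(4/33)x^2 - (4/33)x + 16/11
L_2(x) = (x + 4)(x - 3/2) / [21/2] = (2/21)x^2 + (5/21)x - 4/7
q(x) = 7·L_0 + (-5)·L_1 + (-7)·L_2
  7·L_0(x) = (2/11)x^2 - (9/11)x + 9/11
  (-5)·L_1(x) = (20/33)x^2 + (20/33)x - 80/11
  (-7)·L_2(x) = -(2/3)x^2 - (5/3)x + 4
Adding term by term: (4/33)x^2 - (62/33)x - 27/11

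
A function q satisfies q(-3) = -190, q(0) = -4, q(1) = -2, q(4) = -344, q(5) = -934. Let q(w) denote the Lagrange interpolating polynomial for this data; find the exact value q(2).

Evaluate each Lagrange basis at w = 2:
L_0(2) = (2)·(1)·(-2)·(-3)/[(-3)·(-4)·(-7)·(-8)] = 1/56
L_1(2) = (5)·(1)·(-2)·(-3)/[(3)·(-1)·(-4)·(-5)] = -1/2
L_2(2) = (5)·(2)·(-2)·(-3)/[(4)·(1)·(-3)·(-4)] = 5/4
L_3(2) = (5)·(2)·(1)·(-3)/[(7)·(4)·(3)·(-1)] = 5/14
L_4(2) = (5)·(2)·(1)·(-2)/[(8)·(5)·(4)·(1)] = -1/8
Sum: (-190)·(1/56) + (-4)·(-1/2) + (-2)·(5/4) + (-344)·(5/14) + (-934)·(-1/8) = -10

-10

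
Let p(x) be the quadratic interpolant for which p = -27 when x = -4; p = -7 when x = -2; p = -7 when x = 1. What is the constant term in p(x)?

-3

Build the Lagrange basis polynomials:
L_0(x) = (x + 2)(x - 1) / [10] = (1/10)x^2 + (1/10)x - 1/5
L_1(x) = (x + 4)(x - 1) / [-6] = -(1/6)x^2 - (1/2)x + 2/3
L_2(x) = (x + 4)(x + 2) / [15] = (1/15)x^2 + (2/5)x + 8/15
p(x) = (-27)·L_0 + (-7)·L_1 + (-7)·L_2
Only the constant term is needed; take it from each L_i and combine:
(-27)·(-1/5) + (-7)·(2/3) + (-7)·(8/15) = -3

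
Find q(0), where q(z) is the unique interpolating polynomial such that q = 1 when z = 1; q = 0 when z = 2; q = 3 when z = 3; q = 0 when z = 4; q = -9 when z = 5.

Evaluate each Lagrange basis at z = 0:
L_0(0) = (-2)·(-3)·(-4)·(-5)/[(-1)·(-2)·(-3)·(-4)] = 5
L_1(0) = (-1)·(-3)·(-4)·(-5)/[(1)·(-1)·(-2)·(-3)] = -10
L_2(0) = (-1)·(-2)·(-4)·(-5)/[(2)·(1)·(-1)·(-2)] = 10
L_3(0) = (-1)·(-2)·(-3)·(-5)/[(3)·(2)·(1)·(-1)] = -5
L_4(0) = (-1)·(-2)·(-3)·(-4)/[(4)·(3)·(2)·(1)] = 1
Sum: 1·(5) + 0 + 3·(10) + 0 + (-9)·(1) = 26

26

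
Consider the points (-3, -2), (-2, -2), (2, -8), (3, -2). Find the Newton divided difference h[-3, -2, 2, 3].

h[-3,-2] = (-2 - (-2)) / (-2 - (-3)) = 0
h[-2,2] = (-8 - (-2)) / (2 - (-2)) = -3/2
h[2,3] = (-2 - (-8)) / (3 - 2) = 6
h[-3,-2,2] = (-3/2 - 0) / (2 - (-3)) = -3/10
h[-2,2,3] = (6 - (-3/2)) / (3 - (-2)) = 3/2
h[-3,-2,2,3] = (3/2 - (-3/10)) / (3 - (-3)) = 3/10

3/10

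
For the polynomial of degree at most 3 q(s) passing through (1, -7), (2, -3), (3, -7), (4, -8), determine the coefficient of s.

217/6

L_0(s) = (s - 2)(s - 3)(s - 4) / [-6] = -(1/6)s^3 + (3/2)s^2 - (13/3)s + 4
L_1(s) = (s - 1)(s - 3)(s - 4) / [2] = (1/2)s^3 - 4s^2 + (19/2)s - 6
L_2(s) = (s - 1)(s - 2)(s - 4) / [-2] = -(1/2)s^3 + (7/2)s^2 - 7s + 4
L_3(s) = (s - 1)(s - 2)(s - 3) / [6] = (1/6)s^3 - s^2 + (11/6)s - 1
q(s) = (-7)·L_0 + (-3)·L_1 + (-7)·L_2 + (-8)·L_3
Only the coefficient of s is needed; take it from each L_i and combine:
(-7)·(-13/3) + (-3)·(19/2) + (-7)·(-7) + (-8)·(11/6) = 217/6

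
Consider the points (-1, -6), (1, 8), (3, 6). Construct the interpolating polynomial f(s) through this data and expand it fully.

L_0(s) = (s - 1)(s - 3) / [8] = (1/8)s^2 - (1/2)s + 3/8
L_1(s) = (s + 1)(s - 3) / [-4] = -(1/4)s^2 + (1/2)s + 3/4
L_2(s) = (s + 1)(s - 1) / [8] = (1/8)s^2 - 1/8
f(s) = (-6)·L_0 + 8·L_1 + 6·L_2
  (-6)·L_0(s) = -(3/4)s^2 + 3s - 9/4
  8·L_1(s) = -2s^2 + 4s + 6
  6·L_2(s) = (3/4)s^2 - 3/4
Adding term by term: -2s^2 + 7s + 3

f(s) = -2s^2 + 7s + 3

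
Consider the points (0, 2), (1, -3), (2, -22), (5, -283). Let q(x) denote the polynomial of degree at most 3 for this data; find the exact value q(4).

Evaluate each Lagrange basis at x = 4:
L_0(4) = (3)·(2)·(-1)/[(-1)·(-2)·(-5)] = 3/5
L_1(4) = (4)·(2)·(-1)/[(1)·(-1)·(-4)] = -2
L_2(4) = (4)·(3)·(-1)/[(2)·(1)·(-3)] = 2
L_3(4) = (4)·(3)·(2)/[(5)·(4)·(3)] = 2/5
Sum: 2·(3/5) + (-3)·(-2) + (-22)·(2) + (-283)·(2/5) = -150

-150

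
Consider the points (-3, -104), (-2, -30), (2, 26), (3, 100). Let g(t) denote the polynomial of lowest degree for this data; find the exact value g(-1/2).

-3/2

Evaluate each Lagrange basis at t = -1/2:
L_0(-1/2) = (3/2)·(-5/2)·(-7/2)/[(-1)·(-5)·(-6)] = -7/16
L_1(-1/2) = (5/2)·(-5/2)·(-7/2)/[(1)·(-4)·(-5)] = 35/32
L_2(-1/2) = (5/2)·(3/2)·(-7/2)/[(5)·(4)·(-1)] = 21/32
L_3(-1/2) = (5/2)·(3/2)·(-5/2)/[(6)·(5)·(1)] = -5/16
Sum: (-104)·(-7/16) + (-30)·(35/32) + 26·(21/32) + 100·(-5/16) = -3/2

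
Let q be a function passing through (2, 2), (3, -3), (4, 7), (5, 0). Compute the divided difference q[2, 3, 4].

q[2,3] = (-3 - 2) / (3 - 2) = -5
q[3,4] = (7 - (-3)) / (4 - 3) = 10
q[2,3,4] = (10 - (-5)) / (4 - 2) = 15/2

15/2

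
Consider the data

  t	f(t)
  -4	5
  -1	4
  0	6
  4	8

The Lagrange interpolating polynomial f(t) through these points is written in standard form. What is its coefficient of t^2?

1/32

L_0(t) = (t + 1)t(t - 4) / [-96] = -(1/96)t^3 + (1/32)t^2 + (1/24)t
L_1(t) = (t + 4)t(t - 4) / [15] = (1/15)t^3 - (16/15)t
L_2(t) = (t + 4)(t + 1)(t - 4) / [-16] = -(1/16)t^3 - (1/16)t^2 + t + 1
L_3(t) = (t + 4)(t + 1)t / [160] = (1/160)t^3 + (1/32)t^2 + (1/40)t
f(t) = 5·L_0 + 4·L_1 + 6·L_2 + 8·L_3
Only the coefficient of t^2 is needed; take it from each L_i and combine:
5·(1/32) + 4·(0) + 6·(-1/16) + 8·(1/32) = 1/32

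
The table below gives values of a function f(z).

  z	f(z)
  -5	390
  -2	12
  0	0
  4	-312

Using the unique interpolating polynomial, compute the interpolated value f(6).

Evaluate each Lagrange basis at z = 6:
L_0(6) = (8)·(6)·(2)/[(-3)·(-5)·(-9)] = -32/45
L_1(6) = (11)·(6)·(2)/[(3)·(-2)·(-6)] = 11/3
L_2(6) = (11)·(8)·(2)/[(5)·(2)·(-4)] = -22/5
L_3(6) = (11)·(8)·(6)/[(9)·(6)·(4)] = 22/9
Sum: 390·(-32/45) + 12·(11/3) + 0 + (-312)·(22/9) = -996

-996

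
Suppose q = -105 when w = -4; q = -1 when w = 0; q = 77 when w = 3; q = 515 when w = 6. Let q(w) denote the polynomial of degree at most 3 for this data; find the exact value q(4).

Using Newton's divided-difference form:
q[-4,0] = (-1 - (-105)) / (0 - (-4)) = 26
q[0,3] = (77 - (-1)) / (3 - 0) = 26
q[3,6] = (515 - 77) / (6 - 3) = 146
q[-4,0,3] = (26 - 26) / (3 - (-4)) = 0
q[0,3,6] = (146 - 26) / (6 - 0) = 20
q[-4,0,3,6] = (20 - 0) / (6 - (-4)) = 2
q(4) = -105 + 26·(8) + 0·(8)·(4) + 2·(8)·(4)·(1) = 167

167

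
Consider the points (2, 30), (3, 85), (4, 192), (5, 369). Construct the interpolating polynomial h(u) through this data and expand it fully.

Build the Lagrange basis polynomials:
L_0(u) = (u - 3)(u - 4)(u - 5) / [-6] = -(1/6)u^3 + 2u^2 - (47/6)u + 10
L_1(u) = (u - 2)(u - 4)(u - 5) / [2] = (1/2)u^3 - (11/2)u^2 + 19u - 20
L_2(u) = (u - 2)(u - 3)(u - 5) / [-2] = -(1/2)u^3 + 5u^2 - (31/2)u + 15
L_3(u) = (u - 2)(u - 3)(u - 4) / [6] = (1/6)u^3 - (3/2)u^2 + (13/3)u - 4
h(u) = 30·L_0 + 85·L_1 + 192·L_2 + 369·L_3
  30·L_0(u) = -5u^3 + 60u^2 - 235u + 300
  85·L_1(u) = (85/2)u^3 - (935/2)u^2 + 1615u - 1700
  192·L_2(u) = -96u^3 + 960u^2 - 2976u + 2880
  369·L_3(u) = (123/2)u^3 - (1107/2)u^2 + 1599u - 1476
Adding term by term: 3u^3 - u^2 + 3u + 4

h(u) = 3u^3 - u^2 + 3u + 4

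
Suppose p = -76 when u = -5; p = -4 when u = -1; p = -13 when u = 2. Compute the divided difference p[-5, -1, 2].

-3

p[-5,-1] = (-4 - (-76)) / (-1 - (-5)) = 18
p[-1,2] = (-13 - (-4)) / (2 - (-1)) = -3
p[-5,-1,2] = (-3 - 18) / (2 - (-5)) = -3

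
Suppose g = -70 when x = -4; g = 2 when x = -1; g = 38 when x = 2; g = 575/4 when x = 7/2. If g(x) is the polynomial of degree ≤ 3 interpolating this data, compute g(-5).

-158

Using Newton's divided-difference form:
g[-4,-1] = (2 - (-70)) / (-1 - (-4)) = 24
g[-1,2] = (38 - 2) / (2 - (-1)) = 12
g[2,7/2] = (575/4 - 38) / (7/2 - 2) = 141/2
g[-4,-1,2] = (12 - 24) / (2 - (-4)) = -2
g[-1,2,7/2] = (141/2 - 12) / (7/2 - (-1)) = 13
g[-4,-1,2,7/2] = (13 - (-2)) / (7/2 - (-4)) = 2
g(-5) = -70 + 24·(-1) + (-2)·(-1)·(-4) + 2·(-1)·(-4)·(-7) = -158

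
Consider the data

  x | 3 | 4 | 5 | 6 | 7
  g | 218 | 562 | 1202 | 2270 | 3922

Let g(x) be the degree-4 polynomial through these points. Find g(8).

6338

Evaluate each Lagrange basis at x = 8:
L_0(8) = (4)·(3)·(2)·(1)/[(-1)·(-2)·(-3)·(-4)] = 1
L_1(8) = (5)·(3)·(2)·(1)/[(1)·(-1)·(-2)·(-3)] = -5
L_2(8) = (5)·(4)·(2)·(1)/[(2)·(1)·(-1)·(-2)] = 10
L_3(8) = (5)·(4)·(3)·(1)/[(3)·(2)·(1)·(-1)] = -10
L_4(8) = (5)·(4)·(3)·(2)/[(4)·(3)·(2)·(1)] = 5
Sum: 218·(1) + 562·(-5) + 1202·(10) + 2270·(-10) + 3922·(5) = 6338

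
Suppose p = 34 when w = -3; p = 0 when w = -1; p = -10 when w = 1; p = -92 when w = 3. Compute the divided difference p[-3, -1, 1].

p[-3,-1] = (0 - 34) / (-1 - (-3)) = -17
p[-1,1] = (-10 - 0) / (1 - (-1)) = -5
p[-3,-1,1] = (-5 - (-17)) / (1 - (-3)) = 3

3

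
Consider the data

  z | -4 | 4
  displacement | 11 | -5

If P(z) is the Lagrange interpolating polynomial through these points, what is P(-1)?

Evaluate each Lagrange basis at z = -1:
L_0(-1) = (-5)/[(-8)] = 5/8
L_1(-1) = (3)/[(8)] = 3/8
Sum: 11·(5/8) + (-5)·(3/8) = 5

5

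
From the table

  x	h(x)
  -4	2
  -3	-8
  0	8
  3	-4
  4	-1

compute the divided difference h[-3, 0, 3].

-14/9

h[-3,0] = (8 - (-8)) / (0 - (-3)) = 16/3
h[0,3] = (-4 - 8) / (3 - 0) = -4
h[-3,0,3] = (-4 - 16/3) / (3 - (-3)) = -14/9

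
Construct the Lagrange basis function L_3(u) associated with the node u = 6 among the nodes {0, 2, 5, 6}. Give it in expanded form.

L_3(u) = u(u - 2)(u - 5) / [(6)·(4)·(1)]
       = (u^3 - 7u^2 + 10u) / (24)

L_3(u) = (1/24)u^3 - (7/24)u^2 + (5/12)u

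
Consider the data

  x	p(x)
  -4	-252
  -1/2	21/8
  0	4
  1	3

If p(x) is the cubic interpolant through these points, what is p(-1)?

-3

Evaluate each Lagrange basis at x = -1:
L_0(-1) = (-1/2)·(-1)·(-2)/[(-7/2)·(-4)·(-5)] = 1/70
L_1(-1) = (3)·(-1)·(-2)/[(7/2)·(-1/2)·(-3/2)] = 16/7
L_2(-1) = (3)·(-1/2)·(-2)/[(4)·(1/2)·(-1)] = -3/2
L_3(-1) = (3)·(-1/2)·(-1)/[(5)·(3/2)·(1)] = 1/5
Sum: (-252)·(1/70) + 21/8·(16/7) + 4·(-3/2) + 3·(1/5) = -3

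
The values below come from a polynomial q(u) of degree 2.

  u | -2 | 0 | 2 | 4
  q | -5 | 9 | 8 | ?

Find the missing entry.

The 3 known values determine q uniquely (degree ≤ 2).
Evaluate each Lagrange basis at u = 4:
L_0(4) = (4)·(2)/[(-2)·(-4)] = 1
L_1(4) = (6)·(2)/[(2)·(-2)] = -3
L_2(4) = (6)·(4)/[(4)·(2)] = 3
Sum: (-5)·(1) + 9·(-3) + 8·(3) = -8

-8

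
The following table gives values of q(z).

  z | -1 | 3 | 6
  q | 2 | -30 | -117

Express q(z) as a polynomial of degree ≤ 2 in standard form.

Build the Lagrange basis polynomials:
L_0(z) = (z - 3)(z - 6) / [28] = (1/28)z^2 - (9/28)z + 9/14
L_1(z) = (z + 1)(z - 6) / [-12] = -(1/12)z^2 + (5/12)z + 1/2
L_2(z) = (z + 1)(z - 3) / [21] = (1/21)z^2 - (2/21)z - 1/7
q(z) = 2·L_0 + (-30)·L_1 + (-117)·L_2
  2·L_0(z) = (1/14)z^2 - (9/14)z + 9/7
  (-30)·L_1(z) = (5/2)z^2 - (25/2)z - 15
  (-117)·L_2(z) = -(39/7)z^2 + (78/7)z + 117/7
Adding term by term: -3z^2 - 2z + 3

q(z) = -3z^2 - 2z + 3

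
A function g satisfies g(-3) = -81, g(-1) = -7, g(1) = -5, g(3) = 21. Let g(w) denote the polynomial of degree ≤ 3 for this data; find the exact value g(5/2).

Using Newton's divided-difference form:
g[-3,-1] = (-7 - (-81)) / (-1 - (-3)) = 37
g[-1,1] = (-5 - (-7)) / (1 - (-1)) = 1
g[1,3] = (21 - (-5)) / (3 - 1) = 13
g[-3,-1,1] = (1 - 37) / (1 - (-3)) = -9
g[-1,1,3] = (13 - 1) / (3 - (-1)) = 3
g[-3,-1,1,3] = (3 - (-9)) / (3 - (-3)) = 2
g(5/2) = -81 + 37·(11/2) + (-9)·(11/2)·(7/2) + 2·(11/2)·(7/2)·(3/2) = 7

7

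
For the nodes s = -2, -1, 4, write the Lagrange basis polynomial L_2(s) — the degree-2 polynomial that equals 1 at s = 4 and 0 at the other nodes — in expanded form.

L_2(s) = (s + 2)(s + 1) / [(6)·(5)]
       = (s^2 + 3s + 2) / (30)

L_2(s) = (1/30)s^2 + (1/10)s + 1/15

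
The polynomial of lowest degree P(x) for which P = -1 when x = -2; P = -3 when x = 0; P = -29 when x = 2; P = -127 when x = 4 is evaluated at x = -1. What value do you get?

L_0(-1) = (-1)·(-3)·(-5)/[(-2)·(-4)·(-6)] = 5/16
L_1(-1) = (1)·(-3)·(-5)/[(2)·(-2)·(-4)] = 15/16
L_2(-1) = (1)·(-1)·(-5)/[(4)·(2)·(-2)] = -5/16
L_3(-1) = (1)·(-1)·(-3)/[(6)·(4)·(2)] = 1/16
Sum: (-1)·(5/16) + (-3)·(15/16) + (-29)·(-5/16) + (-127)·(1/16) = -2

-2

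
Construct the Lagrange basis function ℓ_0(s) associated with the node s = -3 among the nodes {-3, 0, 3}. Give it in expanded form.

ℓ_0(s) = (1/18)s^2 - (1/6)s

ℓ_0(s) = s(s - 3) / [(-3)·(-6)]
       = (s^2 - 3s) / (18)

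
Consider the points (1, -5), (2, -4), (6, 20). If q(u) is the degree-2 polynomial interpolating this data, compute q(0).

Evaluate each Lagrange basis at u = 0:
L_0(0) = (-2)·(-6)/[(-1)·(-5)] = 12/5
L_1(0) = (-1)·(-6)/[(1)·(-4)] = -3/2
L_2(0) = (-1)·(-2)/[(5)·(4)] = 1/10
Sum: (-5)·(12/5) + (-4)·(-3/2) + 20·(1/10) = -4

-4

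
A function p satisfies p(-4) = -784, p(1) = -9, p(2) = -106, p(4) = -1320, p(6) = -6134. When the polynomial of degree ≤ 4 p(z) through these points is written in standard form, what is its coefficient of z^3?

L_0(z) = (z - 1)(z - 2)(z - 4)(z - 6) / [2400] = (1/2400)z^4 - (13/2400)z^3 + (7/300)z^2 - (23/600)z + 1/50
L_1(z) = (z + 4)(z - 2)(z - 4)(z - 6) / [-75] = -(1/75)z^4 + (8/75)z^3 + (4/75)z^2 - (128/75)z + 64/25
L_2(z) = (z + 4)(z - 1)(z - 4)(z - 6) / [48] = (1/48)z^4 - (7/48)z^3 - (5/24)z^2 + (7/3)z - 2
L_3(z) = (z + 4)(z - 1)(z - 2)(z - 6) / [-96] = -(1/96)z^4 + (5/96)z^3 + (1/6)z^2 - (17/24)z + 1/2
L_4(z) = (z + 4)(z - 1)(z - 2)(z - 4) / [400] = (1/400)z^4 - (3/400)z^3 - (7/200)z^2 + (3/25)z - 2/25
p(z) = (-784)·L_0 + (-9)·L_1 + (-106)·L_2 + (-1320)·L_3 + (-6134)·L_4
Only the coefficient of z^3 is needed; take it from each L_i and combine:
(-784)·(-13/2400) + (-9)·(8/75) + (-106)·(-7/48) + (-1320)·(5/96) + (-6134)·(-3/400) = -4

-4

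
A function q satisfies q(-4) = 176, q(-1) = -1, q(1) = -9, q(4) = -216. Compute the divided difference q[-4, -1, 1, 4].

-3

q[-4,-1] = (-1 - 176) / (-1 - (-4)) = -59
q[-1,1] = (-9 - (-1)) / (1 - (-1)) = -4
q[1,4] = (-216 - (-9)) / (4 - 1) = -69
q[-4,-1,1] = (-4 - (-59)) / (1 - (-4)) = 11
q[-1,1,4] = (-69 - (-4)) / (4 - (-1)) = -13
q[-4,-1,1,4] = (-13 - 11) / (4 - (-4)) = -3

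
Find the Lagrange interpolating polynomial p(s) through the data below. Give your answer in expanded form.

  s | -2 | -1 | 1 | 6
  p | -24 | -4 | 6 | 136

Build the Lagrange basis polynomials:
L_0(s) = (s + 1)(s - 1)(s - 6) / [-24] = -(1/24)s^3 + (1/4)s^2 + (1/24)s - 1/4
L_1(s) = (s + 2)(s - 1)(s - 6) / [14] = (1/14)s^3 - (5/14)s^2 - (4/7)s + 6/7
L_2(s) = (s + 2)(s + 1)(s - 6) / [-30] = -(1/30)s^3 + (1/10)s^2 + (8/15)s + 2/5
L_3(s) = (s + 2)(s + 1)(s - 1) / [280] = (1/280)s^3 + (1/140)s^2 - (1/280)s - 1/140
p(s) = (-24)·L_0 + (-4)·L_1 + 6·L_2 + 136·L_3
  (-24)·L_0(s) = s^3 - 6s^2 - s + 6
  (-4)·L_1(s) = -(2/7)s^3 + (10/7)s^2 + (16/7)s - 24/7
  6·L_2(s) = -(1/5)s^3 + (3/5)s^2 + (16/5)s + 12/5
  136·L_3(s) = (17/35)s^3 + (34/35)s^2 - (17/35)s - 34/35
Adding term by term: s^3 - 3s^2 + 4s + 4

p(s) = s^3 - 3s^2 + 4s + 4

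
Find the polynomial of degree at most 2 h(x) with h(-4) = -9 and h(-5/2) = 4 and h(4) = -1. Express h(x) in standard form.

h(x) = -(46/39)x^2 + x + 541/39

Newton's divided differences:
h[-4,-5/2] = (4 - (-9)) / (-5/2 - (-4)) = 26/3
h[-5/2,4] = (-1 - 4) / (4 - (-5/2)) = -10/13
h[-4,-5/2,4] = (-10/13 - 26/3) / (4 - (-4)) = -46/39
h(x) = -9 + (26/3)·(x + 4) + (-46/39)·(x + 4)(x + 5/2)
Expanding: h(x) = -(46/39)x^2 + x + 541/39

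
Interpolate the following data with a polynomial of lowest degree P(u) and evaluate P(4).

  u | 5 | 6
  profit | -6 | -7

L_0(4) = (-2)/[(-1)] = 2
L_1(4) = (-1)/[(1)] = -1
Sum: (-6)·(2) + (-7)·(-1) = -5

-5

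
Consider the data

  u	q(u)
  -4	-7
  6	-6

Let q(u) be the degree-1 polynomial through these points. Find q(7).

-59/10

Evaluate each Lagrange basis at u = 7:
L_0(7) = (1)/[(-10)] = -1/10
L_1(7) = (11)/[(10)] = 11/10
Sum: (-7)·(-1/10) + (-6)·(11/10) = -59/10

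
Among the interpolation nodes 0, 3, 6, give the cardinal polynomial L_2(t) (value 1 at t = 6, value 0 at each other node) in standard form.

L_2(t) = t(t - 3) / [(6)·(3)]
       = (t^2 - 3t) / (18)

L_2(t) = (1/18)t^2 - (1/6)t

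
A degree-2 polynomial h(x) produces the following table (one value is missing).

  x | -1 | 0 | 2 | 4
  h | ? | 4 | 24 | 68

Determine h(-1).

3

The 3 known values determine h uniquely (degree ≤ 2).
L_0(-1) = (-3)·(-5)/[(-2)·(-4)] = 15/8
L_1(-1) = (-1)·(-5)/[(2)·(-2)] = -5/4
L_2(-1) = (-1)·(-3)/[(4)·(2)] = 3/8
Sum: 4·(15/8) + 24·(-5/4) + 68·(3/8) = 3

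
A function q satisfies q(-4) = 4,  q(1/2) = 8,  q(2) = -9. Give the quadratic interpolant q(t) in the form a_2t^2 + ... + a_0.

Newton's divided differences:
q[-4,1/2] = (8 - 4) / (1/2 - (-4)) = 8/9
q[1/2,2] = (-9 - 8) / (2 - 1/2) = -34/3
q[-4,1/2,2] = (-34/3 - 8/9) / (2 - (-4)) = -55/27
q(t) = 4 + (8/9)·(t + 4) + (-55/27)·(t + 4)(t - 1/2)
Expanding: q(t) = -(55/27)t^2 - (337/54)t + 314/27

q(t) = -(55/27)t^2 - (337/54)t + 314/27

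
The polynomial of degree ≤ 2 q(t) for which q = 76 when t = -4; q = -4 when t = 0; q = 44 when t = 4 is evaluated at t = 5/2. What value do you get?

L_0(5/2) = (5/2)·(-3/2)/[(-4)·(-8)] = -15/128
L_1(5/2) = (13/2)·(-3/2)/[(4)·(-4)] = 39/64
L_2(5/2) = (13/2)·(5/2)/[(8)·(4)] = 65/128
Sum: 76·(-15/128) + (-4)·(39/64) + 44·(65/128) = 11

11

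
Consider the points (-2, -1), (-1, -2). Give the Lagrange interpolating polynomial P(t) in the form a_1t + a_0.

L_0(t) = (t + 1) / [-1] = -t - 1
L_1(t) = (t + 2) / [1] = t + 2
P(t) = (-1)·L_0 + (-2)·L_1
  (-1)·L_0(t) = t + 1
  (-2)·L_1(t) = -2t - 4
Adding term by term: -t - 3

P(t) = -t - 3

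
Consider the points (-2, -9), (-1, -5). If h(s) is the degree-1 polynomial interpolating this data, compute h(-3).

-13

L_0(-3) = (-2)/[(-1)] = 2
L_1(-3) = (-1)/[(1)] = -1
Sum: (-9)·(2) + (-5)·(-1) = -13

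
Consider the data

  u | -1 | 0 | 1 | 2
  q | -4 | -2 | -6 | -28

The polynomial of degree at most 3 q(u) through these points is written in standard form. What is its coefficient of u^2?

Build the Lagrange basis polynomials:
L_0(u) = u(u - 1)(u - 2) / [-6] = -(1/6)u^3 + (1/2)u^2 - (1/3)u
L_1(u) = (u + 1)(u - 1)(u - 2) / [2] = (1/2)u^3 - u^2 - (1/2)u + 1
L_2(u) = (u + 1)u(u - 2) / [-2] = -(1/2)u^3 + (1/2)u^2 + u
L_3(u) = (u + 1)u(u - 1) / [6] = (1/6)u^3 - (1/6)u
q(u) = (-4)·L_0 + (-2)·L_1 + (-6)·L_2 + (-28)·L_3
Only the coefficient of u^2 is needed; take it from each L_i and combine:
(-4)·(1/2) + (-2)·(-1) + (-6)·(1/2) + (-28)·(0) = -3

-3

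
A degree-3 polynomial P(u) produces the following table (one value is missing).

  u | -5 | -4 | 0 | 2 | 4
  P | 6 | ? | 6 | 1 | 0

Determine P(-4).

68/7

The 4 known values determine P uniquely (degree ≤ 3).
L_0(-4) = (-4)·(-6)·(-8)/[(-5)·(-7)·(-9)] = 64/105
L_1(-4) = (1)·(-6)·(-8)/[(5)·(-2)·(-4)] = 6/5
L_2(-4) = (1)·(-4)·(-8)/[(7)·(2)·(-2)] = -8/7
L_3(-4) = (1)·(-4)·(-6)/[(9)·(4)·(2)] = 1/3
Sum: 6·(64/105) + 6·(6/5) + 1·(-8/7) + 0 = 68/7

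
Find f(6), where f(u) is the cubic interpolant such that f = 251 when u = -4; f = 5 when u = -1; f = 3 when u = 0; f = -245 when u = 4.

Evaluate each Lagrange basis at u = 6:
L_0(6) = (7)·(6)·(2)/[(-3)·(-4)·(-8)] = -7/8
L_1(6) = (10)·(6)·(2)/[(3)·(-1)·(-5)] = 8
L_2(6) = (10)·(7)·(2)/[(4)·(1)·(-4)] = -35/4
L_3(6) = (10)·(7)·(6)/[(8)·(5)·(4)] = 21/8
Sum: 251·(-7/8) + 5·(8) + 3·(-35/4) + (-245)·(21/8) = -849

-849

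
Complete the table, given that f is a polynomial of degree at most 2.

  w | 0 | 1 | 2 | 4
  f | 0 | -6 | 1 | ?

54

The 3 known values determine f uniquely (degree ≤ 2).
L_0(4) = (3)·(2)/[(-1)·(-2)] = 3
L_1(4) = (4)·(2)/[(1)·(-1)] = -8
L_2(4) = (4)·(3)/[(2)·(1)] = 6
Sum: 0 + (-6)·(-8) + 1·(6) = 54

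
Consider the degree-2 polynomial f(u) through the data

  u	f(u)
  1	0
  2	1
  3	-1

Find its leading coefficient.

The leading coefficient equals the top divided difference f[1,2,3].
f[1,2] = (1 - 0) / (2 - 1) = 1
f[2,3] = (-1 - 1) / (3 - 2) = -2
f[1,2,3] = (-2 - 1) / (3 - 1) = -3/2

-3/2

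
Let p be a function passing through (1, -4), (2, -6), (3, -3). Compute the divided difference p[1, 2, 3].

p[1,2] = (-6 - (-4)) / (2 - 1) = -2
p[2,3] = (-3 - (-6)) / (3 - 2) = 3
p[1,2,3] = (3 - (-2)) / (3 - 1) = 5/2

5/2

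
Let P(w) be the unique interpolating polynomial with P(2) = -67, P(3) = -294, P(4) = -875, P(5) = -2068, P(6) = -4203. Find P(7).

-7682

Using Newton's divided-difference form:
P[2,3] = (-294 - (-67)) / (3 - 2) = -227
P[3,4] = (-875 - (-294)) / (4 - 3) = -581
P[4,5] = (-2068 - (-875)) / (5 - 4) = -1193
P[5,6] = (-4203 - (-2068)) / (6 - 5) = -2135
P[2,3,4] = (-581 - (-227)) / (4 - 2) = -177
P[3,4,5] = (-1193 - (-581)) / (5 - 3) = -306
P[4,5,6] = (-2135 - (-1193)) / (6 - 4) = -471
P[2,3,4,5] = (-306 - (-177)) / (5 - 2) = -43
P[3,4,5,6] = (-471 - (-306)) / (6 - 3) = -55
P[2,3,4,5,6] = (-55 - (-43)) / (6 - 2) = -3
P(7) = -67 + (-227)·(5) + (-177)·(5)·(4) + (-43)·(5)·(4)·(3) + (-3)·(5)·(4)·(3)·(2) = -7682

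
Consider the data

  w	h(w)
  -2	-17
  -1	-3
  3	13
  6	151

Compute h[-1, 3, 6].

6

h[-1,3] = (13 - (-3)) / (3 - (-1)) = 4
h[3,6] = (151 - 13) / (6 - 3) = 46
h[-1,3,6] = (46 - 4) / (6 - (-1)) = 6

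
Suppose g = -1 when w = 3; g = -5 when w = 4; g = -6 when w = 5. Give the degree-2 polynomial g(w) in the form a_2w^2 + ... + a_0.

L_0(w) = (w - 4)(w - 5) / [2] = (1/2)w^2 - (9/2)w + 10
L_1(w) = (w - 3)(w - 5) / [-1] = -w^2 + 8w - 15
L_2(w) = (w - 3)(w - 4) / [2] = (1/2)w^2 - (7/2)w + 6
g(w) = (-1)·L_0 + (-5)·L_1 + (-6)·L_2
  (-1)·L_0(w) = -(1/2)w^2 + (9/2)w - 10
  (-5)·L_1(w) = 5w^2 - 40w + 75
  (-6)·L_2(w) = -3w^2 + 21w - 36
Adding term by term: (3/2)w^2 - (29/2)w + 29

g(w) = (3/2)w^2 - (29/2)w + 29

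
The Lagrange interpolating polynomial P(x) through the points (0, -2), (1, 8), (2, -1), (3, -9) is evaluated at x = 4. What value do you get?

Evaluate each Lagrange basis at x = 4:
L_0(4) = (3)·(2)·(1)/[(-1)·(-2)·(-3)] = -1
L_1(4) = (4)·(2)·(1)/[(1)·(-1)·(-2)] = 4
L_2(4) = (4)·(3)·(1)/[(2)·(1)·(-1)] = -6
L_3(4) = (4)·(3)·(2)/[(3)·(2)·(1)] = 4
Sum: (-2)·(-1) + 8·(4) + (-1)·(-6) + (-9)·(4) = 4

4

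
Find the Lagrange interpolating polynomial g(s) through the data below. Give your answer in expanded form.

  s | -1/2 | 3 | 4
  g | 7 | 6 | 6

g(s) = (4/63)s^2 - (4/9)s + 142/21

Build the Lagrange basis polynomials:
L_0(s) = (s - 3)(s - 4) / [63/4] = (4/63)s^2 - (4/9)s + 16/21
L_1(s) = (s + 1/2)(s - 4) / [-7/2] = -(2/7)s^2 + s + 4/7
L_2(s) = (s + 1/2)(s - 3) / [9/2] = (2/9)s^2 - (5/9)s - 1/3
g(s) = 7·L_0 + 6·L_1 + 6·L_2
  7·L_0(s) = (4/9)s^2 - (28/9)s + 16/3
  6·L_1(s) = -(12/7)s^2 + 6s + 24/7
  6·L_2(s) = (4/3)s^2 - (10/3)s - 2
Adding term by term: (4/63)s^2 - (4/9)s + 142/21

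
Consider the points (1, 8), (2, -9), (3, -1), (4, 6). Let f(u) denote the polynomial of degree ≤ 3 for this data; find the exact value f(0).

76

L_0(0) = (-2)·(-3)·(-4)/[(-1)·(-2)·(-3)] = 4
L_1(0) = (-1)·(-3)·(-4)/[(1)·(-1)·(-2)] = -6
L_2(0) = (-1)·(-2)·(-4)/[(2)·(1)·(-1)] = 4
L_3(0) = (-1)·(-2)·(-3)/[(3)·(2)·(1)] = -1
Sum: 8·(4) + (-9)·(-6) + (-1)·(4) + 6·(-1) = 76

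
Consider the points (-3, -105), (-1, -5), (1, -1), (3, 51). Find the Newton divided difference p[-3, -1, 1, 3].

3

p[-3,-1] = (-5 - (-105)) / (-1 - (-3)) = 50
p[-1,1] = (-1 - (-5)) / (1 - (-1)) = 2
p[1,3] = (51 - (-1)) / (3 - 1) = 26
p[-3,-1,1] = (2 - 50) / (1 - (-3)) = -12
p[-1,1,3] = (26 - 2) / (3 - (-1)) = 6
p[-3,-1,1,3] = (6 - (-12)) / (3 - (-3)) = 3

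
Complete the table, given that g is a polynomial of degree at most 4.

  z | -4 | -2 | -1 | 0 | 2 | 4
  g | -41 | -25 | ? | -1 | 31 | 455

-5

The 5 known values determine g uniquely (degree ≤ 4).
Evaluate each Lagrange basis at z = -1:
L_0(-1) = (1)·(-1)·(-3)·(-5)/[(-2)·(-4)·(-6)·(-8)] = -5/128
L_1(-1) = (3)·(-1)·(-3)·(-5)/[(2)·(-2)·(-4)·(-6)] = 15/32
L_2(-1) = (3)·(1)·(-3)·(-5)/[(4)·(2)·(-2)·(-4)] = 45/64
L_3(-1) = (3)·(1)·(-1)·(-5)/[(6)·(4)·(2)·(-2)] = -5/32
L_4(-1) = (3)·(1)·(-1)·(-3)/[(8)·(6)·(4)·(2)] = 3/128
Sum: (-41)·(-5/128) + (-25)·(15/32) + (-1)·(45/64) + 31·(-5/32) + 455·(3/128) = -5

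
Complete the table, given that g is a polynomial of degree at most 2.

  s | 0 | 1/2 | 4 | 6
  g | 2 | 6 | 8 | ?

-79/7

The 3 known values determine g uniquely (degree ≤ 2).
Evaluate each Lagrange basis at s = 6:
L_0(6) = (11/2)·(2)/[(-1/2)·(-4)] = 11/2
L_1(6) = (6)·(2)/[(1/2)·(-7/2)] = -48/7
L_2(6) = (6)·(11/2)/[(4)·(7/2)] = 33/14
Sum: 2·(11/2) + 6·(-48/7) + 8·(33/14) = -79/7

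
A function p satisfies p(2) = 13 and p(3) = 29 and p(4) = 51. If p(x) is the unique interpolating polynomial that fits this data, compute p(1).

Using Newton's divided-difference form:
p[2,3] = (29 - 13) / (3 - 2) = 16
p[3,4] = (51 - 29) / (4 - 3) = 22
p[2,3,4] = (22 - 16) / (4 - 2) = 3
p(1) = 13 + 16·(-1) + 3·(-1)·(-2) = 3

3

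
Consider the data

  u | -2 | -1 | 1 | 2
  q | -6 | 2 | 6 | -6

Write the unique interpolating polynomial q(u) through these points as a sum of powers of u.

q(u) = -(2/3)u^3 - (10/3)u^2 + (8/3)u + 22/3

L_0(u) = (u + 1)(u - 1)(u - 2) / [-12] = -(1/12)u^3 + (1/6)u^2 + (1/12)u - 1/6
L_1(u) = (u + 2)(u - 1)(u - 2) / [6] = (1/6)u^3 - (1/6)u^2 - (2/3)u + 2/3
L_2(u) = (u + 2)(u + 1)(u - 2) / [-6] = -(1/6)u^3 - (1/6)u^2 + (2/3)u + 2/3
L_3(u) = (u + 2)(u + 1)(u - 1) / [12] = (1/12)u^3 + (1/6)u^2 - (1/12)u - 1/6
q(u) = (-6)·L_0 + 2·L_1 + 6·L_2 + (-6)·L_3
  (-6)·L_0(u) = (1/2)u^3 - u^2 - (1/2)u + 1
  2·L_1(u) = (1/3)u^3 - (1/3)u^2 - (4/3)u + 4/3
  6·L_2(u) = -u^3 - u^2 + 4u + 4
  (-6)·L_3(u) = -(1/2)u^3 - u^2 + (1/2)u + 1
Adding term by term: -(2/3)u^3 - (10/3)u^2 + (8/3)u + 22/3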